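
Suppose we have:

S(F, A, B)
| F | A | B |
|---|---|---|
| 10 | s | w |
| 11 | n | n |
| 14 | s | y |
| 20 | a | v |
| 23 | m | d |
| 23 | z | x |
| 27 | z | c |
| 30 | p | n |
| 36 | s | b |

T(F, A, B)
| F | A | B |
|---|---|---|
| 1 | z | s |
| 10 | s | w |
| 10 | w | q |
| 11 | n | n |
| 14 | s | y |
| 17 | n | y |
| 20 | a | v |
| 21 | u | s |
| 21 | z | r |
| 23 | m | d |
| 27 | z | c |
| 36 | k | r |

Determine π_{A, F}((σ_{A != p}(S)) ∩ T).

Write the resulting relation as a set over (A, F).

σ[A != p]: keep tuples satisfying A != p → {(10, s, w), (11, n, n), (14, s, y), (20, a, v), (23, m, d), (23, z, x), (27, z, c), (36, s, b)}
Taking the intersection: {(10, s, w), (11, n, n), (14, s, y), (20, a, v), (23, m, d), (27, z, c)}
Keep only column(s) A, F: {(a, 20), (m, 23), (n, 11), (s, 10), (s, 14), (z, 27)}

{(a, 20), (m, 23), (n, 11), (s, 10), (s, 14), (z, 27)}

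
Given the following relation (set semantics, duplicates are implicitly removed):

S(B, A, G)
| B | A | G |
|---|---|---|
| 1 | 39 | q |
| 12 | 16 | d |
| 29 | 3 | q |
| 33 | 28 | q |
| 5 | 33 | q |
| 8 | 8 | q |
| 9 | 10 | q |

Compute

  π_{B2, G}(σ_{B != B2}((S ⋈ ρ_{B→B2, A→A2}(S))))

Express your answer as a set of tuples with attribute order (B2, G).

{(1, q), (29, q), (33, q), (5, q), (8, q), (9, q)}

ρ[B→B2, A→A2]: schema becomes (B2, A2, G); tuples unchanged.
S ⋈ ρ_{B→B2, A→A2}(S) (natural join on G): {(1, 39, q, 1, 39), (1, 39, q, 29, 3), (1, 39, q, 33, 28), (1, 39, q, 5, 33), (1, 39, q, 8, 8), (1, 39, q, 9, 10), (12, 16, d, 12, 16), (29, 3, q, 1, 39), (29, 3, q, 29, 3), (29, 3, q, 33, 28), (29, 3, q, 5, 33), (29, 3, q, 8, 8), (29, 3, q, 9, 10), (33, 28, q, 1, 39), (33, 28, q, 29, 3), (33, 28, q, 33, 28), (33, 28, q, 5, 33), (33, 28, q, 8, 8), (33, 28, q, 9, 10), (5, 33, q, 1, 39), (5, 33, q, 29, 3), (5, 33, q, 33, 28), (5, 33, q, 5, 33), (5, 33, q, 8, 8), (5, 33, q, 9, 10), (8, 8, q, 1, 39), (8, 8, q, 29, 3), (8, 8, q, 33, 28), (8, 8, q, 5, 33), (8, 8, q, 8, 8), (8, 8, q, 9, 10), (9, 10, q, 1, 39), (9, 10, q, 29, 3), (9, 10, q, 33, 28), (9, 10, q, 5, 33), (9, 10, q, 8, 8), (9, 10, q, 9, 10)}
Filtering on B != B2 leaves {(1, 39, q, 29, 3), (1, 39, q, 33, 28), (1, 39, q, 5, 33), (1, 39, q, 8, 8), (1, 39, q, 9, 10), (29, 3, q, 1, 39), (29, 3, q, 33, 28), (29, 3, q, 5, 33), (29, 3, q, 8, 8), (29, 3, q, 9, 10), (33, 28, q, 1, 39), (33, 28, q, 29, 3), (33, 28, q, 5, 33), (33, 28, q, 8, 8), (33, 28, q, 9, 10), (5, 33, q, 1, 39), (5, 33, q, 29, 3), (5, 33, q, 33, 28), (5, 33, q, 8, 8), (5, 33, q, 9, 10), (8, 8, q, 1, 39), (8, 8, q, 29, 3), (8, 8, q, 33, 28), (8, 8, q, 5, 33), (8, 8, q, 9, 10), (9, 10, q, 1, 39), (9, 10, q, 29, 3), (9, 10, q, 33, 28), (9, 10, q, 5, 33), (9, 10, q, 8, 8)}.
π[B2, G]: project onto (B2, G) (24 duplicate(s) eliminated) → {(1, q), (29, q), (33, q), (5, q), (8, q), (9, q)}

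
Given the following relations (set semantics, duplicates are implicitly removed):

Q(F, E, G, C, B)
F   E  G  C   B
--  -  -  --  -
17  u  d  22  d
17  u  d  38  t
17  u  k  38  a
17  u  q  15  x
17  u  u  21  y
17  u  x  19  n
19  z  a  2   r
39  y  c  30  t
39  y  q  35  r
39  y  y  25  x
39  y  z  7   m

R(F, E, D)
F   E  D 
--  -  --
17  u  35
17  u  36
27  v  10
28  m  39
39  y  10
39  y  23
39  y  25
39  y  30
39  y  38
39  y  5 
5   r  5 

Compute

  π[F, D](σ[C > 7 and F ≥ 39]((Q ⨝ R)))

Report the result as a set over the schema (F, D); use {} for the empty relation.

Joining Q and R on F, E yields {(17, u, d, 22, d, 35), (17, u, d, 22, d, 36), (17, u, d, 38, t, 35), (17, u, d, 38, t, 36), (17, u, k, 38, a, 35), (17, u, k, 38, a, 36), (17, u, q, 15, x, 35), (17, u, q, 15, x, 36), (17, u, u, 21, y, 35), (17, u, u, 21, y, 36), (17, u, x, 19, n, 35), (17, u, x, 19, n, 36), (39, y, c, 30, t, 10), (39, y, c, 30, t, 23), (39, y, c, 30, t, 25), (39, y, c, 30, t, 30), (39, y, c, 30, t, 38), (39, y, c, 30, t, 5), (39, y, q, 35, r, 10), (39, y, q, 35, r, 23), (39, y, q, 35, r, 25), (39, y, q, 35, r, 30), (39, y, q, 35, r, 38), (39, y, q, 35, r, 5), (39, y, y, 25, x, 10), (39, y, y, 25, x, 23), (39, y, y, 25, x, 25), (39, y, y, 25, x, 30), (39, y, y, 25, x, 38), (39, y, y, 25, x, 5), (39, y, z, 7, m, 10), (39, y, z, 7, m, 23), (39, y, z, 7, m, 25), (39, y, z, 7, m, 30), (39, y, z, 7, m, 38), (39, y, z, 7, m, 5)}.
Filtering on C > 7 and F ≥ 39 leaves {(39, y, c, 30, t, 10), (39, y, c, 30, t, 23), (39, y, c, 30, t, 25), (39, y, c, 30, t, 30), (39, y, c, 30, t, 38), (39, y, c, 30, t, 5), (39, y, q, 35, r, 10), (39, y, q, 35, r, 23), (39, y, q, 35, r, 25), (39, y, q, 35, r, 30), (39, y, q, 35, r, 38), (39, y, q, 35, r, 5), (39, y, y, 25, x, 10), (39, y, y, 25, x, 23), (39, y, y, 25, x, 25), (39, y, y, 25, x, 30), (39, y, y, 25, x, 38), (39, y, y, 25, x, 5)}.
π_{F, D} gives {(39, 10), (39, 23), (39, 25), (39, 30), (39, 38), (39, 5)} (12 duplicate(s) eliminated).

{(39, 10), (39, 23), (39, 25), (39, 30), (39, 38), (39, 5)}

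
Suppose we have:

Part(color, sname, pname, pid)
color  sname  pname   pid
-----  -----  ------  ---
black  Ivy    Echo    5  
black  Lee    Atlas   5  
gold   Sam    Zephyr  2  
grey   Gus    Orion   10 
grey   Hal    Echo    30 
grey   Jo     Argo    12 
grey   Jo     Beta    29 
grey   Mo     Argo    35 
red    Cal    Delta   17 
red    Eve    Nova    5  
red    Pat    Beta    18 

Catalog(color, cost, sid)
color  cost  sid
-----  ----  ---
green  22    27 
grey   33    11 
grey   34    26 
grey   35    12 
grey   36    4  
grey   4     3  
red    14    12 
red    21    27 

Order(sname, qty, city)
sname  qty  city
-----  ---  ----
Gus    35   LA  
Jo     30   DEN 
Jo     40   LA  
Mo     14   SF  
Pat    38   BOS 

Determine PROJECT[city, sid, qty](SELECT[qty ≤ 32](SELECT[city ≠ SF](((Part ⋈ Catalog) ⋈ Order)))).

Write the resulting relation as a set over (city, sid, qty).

Natural join on color: {(grey, Gus, Orion, 10, 33, 11), (grey, Gus, Orion, 10, 34, 26), (grey, Gus, Orion, 10, 35, 12), (grey, Gus, Orion, 10, 36, 4), (grey, Gus, Orion, 10, 4, 3), (grey, Hal, Echo, 30, 33, 11), (grey, Hal, Echo, 30, 34, 26), (grey, Hal, Echo, 30, 35, 12), (grey, Hal, Echo, 30, 36, 4), (grey, Hal, Echo, 30, 4, 3), (grey, Jo, Argo, 12, 33, 11), (grey, Jo, Argo, 12, 34, 26), (grey, Jo, Argo, 12, 35, 12), (grey, Jo, Argo, 12, 36, 4), (grey, Jo, Argo, 12, 4, 3), (grey, Jo, Beta, 29, 33, 11), (grey, Jo, Beta, 29, 34, 26), (grey, Jo, Beta, 29, 35, 12), (grey, Jo, Beta, 29, 36, 4), (grey, Jo, Beta, 29, 4, 3), (grey, Mo, Argo, 35, 33, 11), (grey, Mo, Argo, 35, 34, 26), (grey, Mo, Argo, 35, 35, 12), (grey, Mo, Argo, 35, 36, 4), (grey, Mo, Argo, 35, 4, 3), (red, Cal, Delta, 17, 14, 12), (red, Cal, Delta, 17, 21, 27), (red, Eve, Nova, 5, 14, 12), (red, Eve, Nova, 5, 21, 27), (red, Pat, Beta, 18, 14, 12), (red, Pat, Beta, 18, 21, 27)}
Natural join on sname: {(grey, Gus, Orion, 10, 33, 11, 35, LA), (grey, Gus, Orion, 10, 34, 26, 35, LA), (grey, Gus, Orion, 10, 35, 12, 35, LA), (grey, Gus, Orion, 10, 36, 4, 35, LA), (grey, Gus, Orion, 10, 4, 3, 35, LA), (grey, Jo, Argo, 12, 33, 11, 30, DEN), (grey, Jo, Argo, 12, 33, 11, 40, LA), (grey, Jo, Argo, 12, 34, 26, 30, DEN), (grey, Jo, Argo, 12, 34, 26, 40, LA), (grey, Jo, Argo, 12, 35, 12, 30, DEN), (grey, Jo, Argo, 12, 35, 12, 40, LA), (grey, Jo, Argo, 12, 36, 4, 30, DEN), (grey, Jo, Argo, 12, 36, 4, 40, LA), (grey, Jo, Argo, 12, 4, 3, 30, DEN), (grey, Jo, Argo, 12, 4, 3, 40, LA), (grey, Jo, Beta, 29, 33, 11, 30, DEN), (grey, Jo, Beta, 29, 33, 11, 40, LA), (grey, Jo, Beta, 29, 34, 26, 30, DEN), (grey, Jo, Beta, 29, 34, 26, 40, LA), (grey, Jo, Beta, 29, 35, 12, 30, DEN), (grey, Jo, Beta, 29, 35, 12, 40, LA), (grey, Jo, Beta, 29, 36, 4, 30, DEN), (grey, Jo, Beta, 29, 36, 4, 40, LA), (grey, Jo, Beta, 29, 4, 3, 30, DEN), (grey, Jo, Beta, 29, 4, 3, 40, LA), (grey, Mo, Argo, 35, 33, 11, 14, SF), (grey, Mo, Argo, 35, 34, 26, 14, SF), (grey, Mo, Argo, 35, 35, 12, 14, SF), (grey, Mo, Argo, 35, 36, 4, 14, SF), (grey, Mo, Argo, 35, 4, 3, 14, SF), (red, Pat, Beta, 18, 14, 12, 38, BOS), (red, Pat, Beta, 18, 21, 27, 38, BOS)}
Apply σ_{city ≠ SF}; surviving tuples: {(grey, Gus, Orion, 10, 33, 11, 35, LA), (grey, Gus, Orion, 10, 34, 26, 35, LA), (grey, Gus, Orion, 10, 35, 12, 35, LA), (grey, Gus, Orion, 10, 36, 4, 35, LA), (grey, Gus, Orion, 10, 4, 3, 35, LA), (grey, Jo, Argo, 12, 33, 11, 30, DEN), (grey, Jo, Argo, 12, 33, 11, 40, LA), (grey, Jo, Argo, 12, 34, 26, 30, DEN), (grey, Jo, Argo, 12, 34, 26, 40, LA), (grey, Jo, Argo, 12, 35, 12, 30, DEN), (grey, Jo, Argo, 12, 35, 12, 40, LA), (grey, Jo, Argo, 12, 36, 4, 30, DEN), (grey, Jo, Argo, 12, 36, 4, 40, LA), (grey, Jo, Argo, 12, 4, 3, 30, DEN), (grey, Jo, Argo, 12, 4, 3, 40, LA), (grey, Jo, Beta, 29, 33, 11, 30, DEN), (grey, Jo, Beta, 29, 33, 11, 40, LA), (grey, Jo, Beta, 29, 34, 26, 30, DEN), (grey, Jo, Beta, 29, 34, 26, 40, LA), (grey, Jo, Beta, 29, 35, 12, 30, DEN), (grey, Jo, Beta, 29, 35, 12, 40, LA), (grey, Jo, Beta, 29, 36, 4, 30, DEN), (grey, Jo, Beta, 29, 36, 4, 40, LA), (grey, Jo, Beta, 29, 4, 3, 30, DEN), (grey, Jo, Beta, 29, 4, 3, 40, LA), (red, Pat, Beta, 18, 14, 12, 38, BOS), (red, Pat, Beta, 18, 21, 27, 38, BOS)}
Apply σ_{qty ≤ 32}; surviving tuples: {(grey, Jo, Argo, 12, 33, 11, 30, DEN), (grey, Jo, Argo, 12, 34, 26, 30, DEN), (grey, Jo, Argo, 12, 35, 12, 30, DEN), (grey, Jo, Argo, 12, 36, 4, 30, DEN), (grey, Jo, Argo, 12, 4, 3, 30, DEN), (grey, Jo, Beta, 29, 33, 11, 30, DEN), (grey, Jo, Beta, 29, 34, 26, 30, DEN), (grey, Jo, Beta, 29, 35, 12, 30, DEN), (grey, Jo, Beta, 29, 36, 4, 30, DEN), (grey, Jo, Beta, 29, 4, 3, 30, DEN)}
π[city, sid, qty]: project onto (city, sid, qty) (5 duplicate(s) eliminated) → {(DEN, 11, 30), (DEN, 12, 30), (DEN, 26, 30), (DEN, 3, 30), (DEN, 4, 30)}

{(DEN, 11, 30), (DEN, 12, 30), (DEN, 26, 30), (DEN, 3, 30), (DEN, 4, 30)}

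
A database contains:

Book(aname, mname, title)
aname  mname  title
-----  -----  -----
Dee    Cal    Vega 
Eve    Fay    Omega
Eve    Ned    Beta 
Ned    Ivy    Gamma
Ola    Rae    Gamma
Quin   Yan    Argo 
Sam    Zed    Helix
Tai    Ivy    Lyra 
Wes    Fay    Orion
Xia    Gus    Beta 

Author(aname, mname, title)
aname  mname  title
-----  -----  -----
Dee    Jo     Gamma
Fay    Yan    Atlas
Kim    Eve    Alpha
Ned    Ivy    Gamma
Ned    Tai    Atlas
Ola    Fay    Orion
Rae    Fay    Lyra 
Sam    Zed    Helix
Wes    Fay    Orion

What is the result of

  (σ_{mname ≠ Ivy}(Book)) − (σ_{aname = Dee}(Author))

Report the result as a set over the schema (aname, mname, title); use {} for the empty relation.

{(Dee, Cal, Vega), (Eve, Fay, Omega), (Eve, Ned, Beta), (Ola, Rae, Gamma), (Quin, Yan, Argo), (Sam, Zed, Helix), (Wes, Fay, Orion), (Xia, Gus, Beta)}

Filtering on mname ≠ Ivy leaves {(Dee, Cal, Vega), (Eve, Fay, Omega), (Eve, Ned, Beta), (Ola, Rae, Gamma), (Quin, Yan, Argo), (Sam, Zed, Helix), (Wes, Fay, Orion), (Xia, Gus, Beta)}.
Filtering on aname = Dee leaves {(Dee, Jo, Gamma)}.
Difference: {(Dee, Cal, Vega), (Eve, Fay, Omega), (Eve, Ned, Beta), (Ola, Rae, Gamma), (Quin, Yan, Argo), (Sam, Zed, Helix), (Wes, Fay, Orion), (Xia, Gus, Beta)} with {(Dee, Jo, Gamma)} → {(Dee, Cal, Vega), (Eve, Fay, Omega), (Eve, Ned, Beta), (Ola, Rae, Gamma), (Quin, Yan, Argo), (Sam, Zed, Helix), (Wes, Fay, Orion), (Xia, Gus, Beta)}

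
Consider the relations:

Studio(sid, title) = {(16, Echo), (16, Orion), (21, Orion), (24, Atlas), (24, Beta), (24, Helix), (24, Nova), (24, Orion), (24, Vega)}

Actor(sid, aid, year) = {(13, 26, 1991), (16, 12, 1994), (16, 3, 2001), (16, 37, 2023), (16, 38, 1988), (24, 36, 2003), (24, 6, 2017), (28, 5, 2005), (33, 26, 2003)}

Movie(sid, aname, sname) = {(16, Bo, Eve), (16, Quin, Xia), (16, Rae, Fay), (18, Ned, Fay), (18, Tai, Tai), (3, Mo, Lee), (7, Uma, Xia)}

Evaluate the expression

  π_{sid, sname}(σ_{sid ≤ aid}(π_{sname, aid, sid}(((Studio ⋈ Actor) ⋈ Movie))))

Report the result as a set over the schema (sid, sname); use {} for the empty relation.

{(16, Eve), (16, Fay), (16, Xia)}

Studio ⋈ Actor (natural join on sid): {(16, Echo, 12, 1994), (16, Echo, 3, 2001), (16, Echo, 37, 2023), (16, Echo, 38, 1988), (16, Orion, 12, 1994), (16, Orion, 3, 2001), (16, Orion, 37, 2023), (16, Orion, 38, 1988), (24, Atlas, 36, 2003), (24, Atlas, 6, 2017), (24, Beta, 36, 2003), (24, Beta, 6, 2017), (24, Helix, 36, 2003), (24, Helix, 6, 2017), (24, Nova, 36, 2003), (24, Nova, 6, 2017), (24, Orion, 36, 2003), (24, Orion, 6, 2017), (24, Vega, 36, 2003), (24, Vega, 6, 2017)}
(Studio ⋈ Actor) ⋈ Movie (natural join on sid): {(16, Echo, 12, 1994, Bo, Eve), (16, Echo, 12, 1994, Quin, Xia), (16, Echo, 12, 1994, Rae, Fay), (16, Echo, 3, 2001, Bo, Eve), (16, Echo, 3, 2001, Quin, Xia), (16, Echo, 3, 2001, Rae, Fay), (16, Echo, 37, 2023, Bo, Eve), (16, Echo, 37, 2023, Quin, Xia), (16, Echo, 37, 2023, Rae, Fay), (16, Echo, 38, 1988, Bo, Eve), (16, Echo, 38, 1988, Quin, Xia), (16, Echo, 38, 1988, Rae, Fay), (16, Orion, 12, 1994, Bo, Eve), (16, Orion, 12, 1994, Quin, Xia), (16, Orion, 12, 1994, Rae, Fay), (16, Orion, 3, 2001, Bo, Eve), (16, Orion, 3, 2001, Quin, Xia), (16, Orion, 3, 2001, Rae, Fay), (16, Orion, 37, 2023, Bo, Eve), (16, Orion, 37, 2023, Quin, Xia), (16, Orion, 37, 2023, Rae, Fay), (16, Orion, 38, 1988, Bo, Eve), (16, Orion, 38, 1988, Quin, Xia), (16, Orion, 38, 1988, Rae, Fay)}
π_{sname, aid, sid} gives {(Eve, 12, 16), (Eve, 3, 16), (Eve, 37, 16), (Eve, 38, 16), (Fay, 12, 16), (Fay, 3, 16), (Fay, 37, 16), (Fay, 38, 16), (Xia, 12, 16), (Xia, 3, 16), (Xia, 37, 16), (Xia, 38, 16)} (12 duplicate(s) eliminated).
Selection sid ≤ aid: {(Eve, 37, 16), (Eve, 38, 16), (Fay, 37, 16), (Fay, 38, 16), (Xia, 37, 16), (Xia, 38, 16)}
π_{sid, sname} gives {(16, Eve), (16, Fay), (16, Xia)} (3 duplicate(s) eliminated).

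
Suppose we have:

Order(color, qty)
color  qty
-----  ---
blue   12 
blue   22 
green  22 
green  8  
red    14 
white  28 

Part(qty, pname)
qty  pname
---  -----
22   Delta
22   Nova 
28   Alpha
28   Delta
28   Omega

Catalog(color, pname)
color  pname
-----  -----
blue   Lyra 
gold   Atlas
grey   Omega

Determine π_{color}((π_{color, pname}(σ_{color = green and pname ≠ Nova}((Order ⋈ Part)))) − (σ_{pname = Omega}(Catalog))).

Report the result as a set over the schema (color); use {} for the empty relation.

Joining Order and Part on qty yields {(blue, 22, Delta), (blue, 22, Nova), (green, 22, Delta), (green, 22, Nova), (white, 28, Alpha), (white, 28, Delta), (white, 28, Omega)}.
Apply σ_{color = green and pname ≠ Nova}; surviving tuples: {(green, 22, Delta)}
π_{color, pname} gives {(green, Delta)}.
Apply σ_{pname = Omega}; surviving tuples: {(grey, Omega)}
Taking the difference: {(green, Delta)}
π_{color} gives {green}.

{green}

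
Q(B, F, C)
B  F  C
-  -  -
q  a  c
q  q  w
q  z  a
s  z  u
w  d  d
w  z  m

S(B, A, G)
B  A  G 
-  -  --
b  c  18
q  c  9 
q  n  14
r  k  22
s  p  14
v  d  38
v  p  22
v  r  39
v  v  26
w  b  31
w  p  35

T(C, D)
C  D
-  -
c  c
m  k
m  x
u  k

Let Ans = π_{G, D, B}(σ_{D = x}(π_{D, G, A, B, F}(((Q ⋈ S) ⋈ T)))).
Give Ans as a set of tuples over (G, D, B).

{(31, x, w), (35, x, w)}

Joining Q and S on B yields {(q, a, c, c, 9), (q, a, c, n, 14), (q, q, w, c, 9), (q, q, w, n, 14), (q, z, a, c, 9), (q, z, a, n, 14), (s, z, u, p, 14), (w, d, d, b, 31), (w, d, d, p, 35), (w, z, m, b, 31), (w, z, m, p, 35)}.
Joining (Q ⋈ S) and T on C yields {(q, a, c, c, 9, c), (q, a, c, n, 14, c), (s, z, u, p, 14, k), (w, z, m, b, 31, k), (w, z, m, b, 31, x), (w, z, m, p, 35, k), (w, z, m, p, 35, x)}.
Projecting to D, G, A, B, F: {(c, 14, n, q, a), (c, 9, c, q, a), (k, 14, p, s, z), (k, 31, b, w, z), (k, 35, p, w, z), (x, 31, b, w, z), (x, 35, p, w, z)}
Filtering on D = x leaves {(x, 31, b, w, z), (x, 35, p, w, z)}.
Projecting to G, D, B: {(31, x, w), (35, x, w)}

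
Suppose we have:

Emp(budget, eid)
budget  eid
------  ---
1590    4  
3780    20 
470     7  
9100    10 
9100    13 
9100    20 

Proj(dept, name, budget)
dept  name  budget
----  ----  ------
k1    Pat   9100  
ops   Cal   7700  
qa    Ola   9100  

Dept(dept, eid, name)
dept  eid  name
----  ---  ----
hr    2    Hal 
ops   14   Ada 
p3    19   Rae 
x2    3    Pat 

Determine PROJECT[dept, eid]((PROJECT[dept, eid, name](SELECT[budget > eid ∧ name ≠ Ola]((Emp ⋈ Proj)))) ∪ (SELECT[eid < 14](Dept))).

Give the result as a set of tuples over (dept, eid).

{(hr, 2), (k1, 10), (k1, 13), (k1, 20), (x2, 3)}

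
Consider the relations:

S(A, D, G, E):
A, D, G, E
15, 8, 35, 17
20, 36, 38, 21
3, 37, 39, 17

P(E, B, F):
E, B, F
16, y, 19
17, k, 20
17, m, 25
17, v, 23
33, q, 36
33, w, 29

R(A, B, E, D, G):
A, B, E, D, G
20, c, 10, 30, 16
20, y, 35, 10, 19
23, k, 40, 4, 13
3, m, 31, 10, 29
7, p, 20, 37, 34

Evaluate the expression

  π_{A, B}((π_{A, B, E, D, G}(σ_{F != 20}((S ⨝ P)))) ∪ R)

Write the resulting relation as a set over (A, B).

Natural join on E: {(15, 8, 35, 17, k, 20), (15, 8, 35, 17, m, 25), (15, 8, 35, 17, v, 23), (3, 37, 39, 17, k, 20), (3, 37, 39, 17, m, 25), (3, 37, 39, 17, v, 23)}
Selection F != 20: {(15, 8, 35, 17, m, 25), (15, 8, 35, 17, v, 23), (3, 37, 39, 17, m, 25), (3, 37, 39, 17, v, 23)}
Projecting to A, B, E, D, G: {(15, m, 17, 8, 35), (15, v, 17, 8, 35), (3, m, 17, 37, 39), (3, v, 17, 37, 39)}
Set union of the two operands is {(15, m, 17, 8, 35), (15, v, 17, 8, 35), (20, c, 10, 30, 16), (20, y, 35, 10, 19), (23, k, 40, 4, 13), (3, m, 17, 37, 39), (3, m, 31, 10, 29), (3, v, 17, 37, 39), (7, p, 20, 37, 34)}.
Projecting to A, B (1 duplicate(s) eliminated): {(15, m), (15, v), (20, c), (20, y), (23, k), (3, m), (3, v), (7, p)}

{(15, m), (15, v), (20, c), (20, y), (23, k), (3, m), (3, v), (7, p)}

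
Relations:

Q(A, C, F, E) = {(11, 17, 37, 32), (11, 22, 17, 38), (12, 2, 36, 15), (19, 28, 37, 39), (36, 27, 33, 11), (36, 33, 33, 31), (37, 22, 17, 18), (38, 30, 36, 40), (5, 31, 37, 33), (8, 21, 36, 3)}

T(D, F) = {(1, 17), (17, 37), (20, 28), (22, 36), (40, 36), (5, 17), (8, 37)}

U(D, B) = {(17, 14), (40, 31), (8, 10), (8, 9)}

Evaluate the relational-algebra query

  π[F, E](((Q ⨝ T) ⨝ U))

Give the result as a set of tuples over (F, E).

{(36, 15), (36, 3), (36, 40), (37, 32), (37, 33), (37, 39)}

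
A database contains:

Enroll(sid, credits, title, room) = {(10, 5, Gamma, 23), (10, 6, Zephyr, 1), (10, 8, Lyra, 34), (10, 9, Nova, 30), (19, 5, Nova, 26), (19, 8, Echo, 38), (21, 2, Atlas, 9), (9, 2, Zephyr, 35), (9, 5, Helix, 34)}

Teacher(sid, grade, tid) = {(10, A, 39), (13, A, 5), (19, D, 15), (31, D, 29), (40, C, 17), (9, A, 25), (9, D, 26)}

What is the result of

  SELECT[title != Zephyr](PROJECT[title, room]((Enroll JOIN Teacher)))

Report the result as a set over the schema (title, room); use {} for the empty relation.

Natural join on sid: {(10, 5, Gamma, 23, A, 39), (10, 6, Zephyr, 1, A, 39), (10, 8, Lyra, 34, A, 39), (10, 9, Nova, 30, A, 39), (19, 5, Nova, 26, D, 15), (19, 8, Echo, 38, D, 15), (9, 2, Zephyr, 35, A, 25), (9, 2, Zephyr, 35, D, 26), (9, 5, Helix, 34, A, 25), (9, 5, Helix, 34, D, 26)}
π[title, room]: project onto (title, room) (2 duplicate(s) eliminated) → {(Echo, 38), (Gamma, 23), (Helix, 34), (Lyra, 34), (Nova, 26), (Nova, 30), (Zephyr, 1), (Zephyr, 35)}
Filtering on title != Zephyr leaves {(Echo, 38), (Gamma, 23), (Helix, 34), (Lyra, 34), (Nova, 26), (Nova, 30)}.

{(Echo, 38), (Gamma, 23), (Helix, 34), (Lyra, 34), (Nova, 26), (Nova, 30)}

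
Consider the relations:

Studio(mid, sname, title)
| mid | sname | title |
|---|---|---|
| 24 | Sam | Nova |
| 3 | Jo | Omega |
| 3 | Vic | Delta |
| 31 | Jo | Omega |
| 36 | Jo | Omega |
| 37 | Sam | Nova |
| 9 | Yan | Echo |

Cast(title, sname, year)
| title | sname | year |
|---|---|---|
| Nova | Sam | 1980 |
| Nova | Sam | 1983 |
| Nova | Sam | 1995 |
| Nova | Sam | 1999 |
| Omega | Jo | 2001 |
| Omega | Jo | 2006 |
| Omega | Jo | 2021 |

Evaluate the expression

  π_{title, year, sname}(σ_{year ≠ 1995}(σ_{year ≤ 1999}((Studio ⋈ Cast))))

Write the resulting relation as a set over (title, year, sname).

{(Nova, 1980, Sam), (Nova, 1983, Sam), (Nova, 1999, Sam)}

Studio ⋈ Cast (natural join on sname, title): {(24, Sam, Nova, 1980), (24, Sam, Nova, 1983), (24, Sam, Nova, 1995), (24, Sam, Nova, 1999), (3, Jo, Omega, 2001), (3, Jo, Omega, 2006), (3, Jo, Omega, 2021), (31, Jo, Omega, 2001), (31, Jo, Omega, 2006), (31, Jo, Omega, 2021), (36, Jo, Omega, 2001), (36, Jo, Omega, 2006), (36, Jo, Omega, 2021), (37, Sam, Nova, 1980), (37, Sam, Nova, 1983), (37, Sam, Nova, 1995), (37, Sam, Nova, 1999)}
σ[year ≤ 1999]: keep tuples satisfying year ≤ 1999 → {(24, Sam, Nova, 1980), (24, Sam, Nova, 1983), (24, Sam, Nova, 1995), (24, Sam, Nova, 1999), (37, Sam, Nova, 1980), (37, Sam, Nova, 1983), (37, Sam, Nova, 1995), (37, Sam, Nova, 1999)}
σ[year ≠ 1995]: keep tuples satisfying year ≠ 1995 → {(24, Sam, Nova, 1980), (24, Sam, Nova, 1983), (24, Sam, Nova, 1999), (37, Sam, Nova, 1980), (37, Sam, Nova, 1983), (37, Sam, Nova, 1999)}
π_{title, year, sname} gives {(Nova, 1980, Sam), (Nova, 1983, Sam), (Nova, 1999, Sam)} (3 duplicate(s) eliminated).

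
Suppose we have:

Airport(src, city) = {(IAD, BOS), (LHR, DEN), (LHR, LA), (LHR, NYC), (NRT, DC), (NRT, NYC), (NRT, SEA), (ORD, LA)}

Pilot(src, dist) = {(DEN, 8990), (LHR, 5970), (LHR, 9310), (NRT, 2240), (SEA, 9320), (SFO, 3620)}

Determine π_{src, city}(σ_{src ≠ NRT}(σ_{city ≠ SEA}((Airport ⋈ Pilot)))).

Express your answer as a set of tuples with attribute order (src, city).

Airport ⋈ Pilot (natural join on src): {(LHR, DEN, 5970), (LHR, DEN, 9310), (LHR, LA, 5970), (LHR, LA, 9310), (LHR, NYC, 5970), (LHR, NYC, 9310), (NRT, DC, 2240), (NRT, NYC, 2240), (NRT, SEA, 2240)}
Filtering on city ≠ SEA leaves {(LHR, DEN, 5970), (LHR, DEN, 9310), (LHR, LA, 5970), (LHR, LA, 9310), (LHR, NYC, 5970), (LHR, NYC, 9310), (NRT, DC, 2240), (NRT, NYC, 2240)}.
Filtering on src ≠ NRT leaves {(LHR, DEN, 5970), (LHR, DEN, 9310), (LHR, LA, 5970), (LHR, LA, 9310), (LHR, NYC, 5970), (LHR, NYC, 9310)}.
π[src, city]: project onto (src, city) (3 duplicate(s) eliminated) → {(LHR, DEN), (LHR, LA), (LHR, NYC)}

{(LHR, DEN), (LHR, LA), (LHR, NYC)}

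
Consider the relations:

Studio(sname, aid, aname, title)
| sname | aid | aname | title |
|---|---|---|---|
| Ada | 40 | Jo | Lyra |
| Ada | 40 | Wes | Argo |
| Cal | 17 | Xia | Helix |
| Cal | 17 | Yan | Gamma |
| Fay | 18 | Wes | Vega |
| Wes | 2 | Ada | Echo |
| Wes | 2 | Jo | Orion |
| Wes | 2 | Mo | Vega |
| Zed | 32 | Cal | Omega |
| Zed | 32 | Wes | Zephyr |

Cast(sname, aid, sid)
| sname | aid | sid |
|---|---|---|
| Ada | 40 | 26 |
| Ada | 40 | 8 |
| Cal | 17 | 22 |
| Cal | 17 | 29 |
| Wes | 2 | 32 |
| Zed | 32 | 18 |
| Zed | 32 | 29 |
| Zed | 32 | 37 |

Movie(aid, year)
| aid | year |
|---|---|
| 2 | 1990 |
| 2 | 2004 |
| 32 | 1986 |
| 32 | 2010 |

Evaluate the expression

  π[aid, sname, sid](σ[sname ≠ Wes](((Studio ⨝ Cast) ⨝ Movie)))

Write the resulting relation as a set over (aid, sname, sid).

Joining Studio and Cast on sname, aid yields {(Ada, 40, Jo, Lyra, 26), (Ada, 40, Jo, Lyra, 8), (Ada, 40, Wes, Argo, 26), (Ada, 40, Wes, Argo, 8), (Cal, 17, Xia, Helix, 22), (Cal, 17, Xia, Helix, 29), (Cal, 17, Yan, Gamma, 22), (Cal, 17, Yan, Gamma, 29), (Wes, 2, Ada, Echo, 32), (Wes, 2, Jo, Orion, 32), (Wes, 2, Mo, Vega, 32), (Zed, 32, Cal, Omega, 18), (Zed, 32, Cal, Omega, 29), (Zed, 32, Cal, Omega, 37), (Zed, 32, Wes, Zephyr, 18), (Zed, 32, Wes, Zephyr, 29), (Zed, 32, Wes, Zephyr, 37)}.
Joining (Studio ⨝ Cast) and Movie on aid yields {(Wes, 2, Ada, Echo, 32, 1990), (Wes, 2, Ada, Echo, 32, 2004), (Wes, 2, Jo, Orion, 32, 1990), (Wes, 2, Jo, Orion, 32, 2004), (Wes, 2, Mo, Vega, 32, 1990), (Wes, 2, Mo, Vega, 32, 2004), (Zed, 32, Cal, Omega, 18, 1986), (Zed, 32, Cal, Omega, 18, 2010), (Zed, 32, Cal, Omega, 29, 1986), (Zed, 32, Cal, Omega, 29, 2010), (Zed, 32, Cal, Omega, 37, 1986), (Zed, 32, Cal, Omega, 37, 2010), (Zed, 32, Wes, Zephyr, 18, 1986), (Zed, 32, Wes, Zephyr, 18, 2010), (Zed, 32, Wes, Zephyr, 29, 1986), (Zed, 32, Wes, Zephyr, 29, 2010), (Zed, 32, Wes, Zephyr, 37, 1986), (Zed, 32, Wes, Zephyr, 37, 2010)}.
Filtering on sname ≠ Wes leaves {(Zed, 32, Cal, Omega, 18, 1986), (Zed, 32, Cal, Omega, 18, 2010), (Zed, 32, Cal, Omega, 29, 1986), (Zed, 32, Cal, Omega, 29, 2010), (Zed, 32, Cal, Omega, 37, 1986), (Zed, 32, Cal, Omega, 37, 2010), (Zed, 32, Wes, Zephyr, 18, 1986), (Zed, 32, Wes, Zephyr, 18, 2010), (Zed, 32, Wes, Zephyr, 29, 1986), (Zed, 32, Wes, Zephyr, 29, 2010), (Zed, 32, Wes, Zephyr, 37, 1986), (Zed, 32, Wes, Zephyr, 37, 2010)}.
Keep only column(s) aid, sname, sid (9 duplicate(s) eliminated): {(32, Zed, 18), (32, Zed, 29), (32, Zed, 37)}

{(32, Zed, 18), (32, Zed, 29), (32, Zed, 37)}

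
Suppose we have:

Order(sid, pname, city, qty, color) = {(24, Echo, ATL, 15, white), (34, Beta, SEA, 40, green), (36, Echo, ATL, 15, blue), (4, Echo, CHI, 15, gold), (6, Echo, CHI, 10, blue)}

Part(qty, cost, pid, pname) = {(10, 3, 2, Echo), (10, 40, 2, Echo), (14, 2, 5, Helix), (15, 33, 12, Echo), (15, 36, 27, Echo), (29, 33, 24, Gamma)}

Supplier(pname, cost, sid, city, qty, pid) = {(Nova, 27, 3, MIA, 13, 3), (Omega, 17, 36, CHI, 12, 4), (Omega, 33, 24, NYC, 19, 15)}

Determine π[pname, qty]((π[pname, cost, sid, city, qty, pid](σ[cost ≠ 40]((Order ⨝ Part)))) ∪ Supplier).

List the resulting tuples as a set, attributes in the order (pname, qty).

{(Echo, 10), (Echo, 15), (Nova, 13), (Omega, 12), (Omega, 19)}

Joining Order and Part on pname, qty yields {(24, Echo, ATL, 15, white, 33, 12), (24, Echo, ATL, 15, white, 36, 27), (36, Echo, ATL, 15, blue, 33, 12), (36, Echo, ATL, 15, blue, 36, 27), (4, Echo, CHI, 15, gold, 33, 12), (4, Echo, CHI, 15, gold, 36, 27), (6, Echo, CHI, 10, blue, 3, 2), (6, Echo, CHI, 10, blue, 40, 2)}.
σ[cost ≠ 40]: keep tuples satisfying cost ≠ 40 → {(24, Echo, ATL, 15, white, 33, 12), (24, Echo, ATL, 15, white, 36, 27), (36, Echo, ATL, 15, blue, 33, 12), (36, Echo, ATL, 15, blue, 36, 27), (4, Echo, CHI, 15, gold, 33, 12), (4, Echo, CHI, 15, gold, 36, 27), (6, Echo, CHI, 10, blue, 3, 2)}
Keep only column(s) pname, cost, sid, city, qty, pid: {(Echo, 3, 6, CHI, 10, 2), (Echo, 33, 24, ATL, 15, 12), (Echo, 33, 36, ATL, 15, 12), (Echo, 33, 4, CHI, 15, 12), (Echo, 36, 24, ATL, 15, 27), (Echo, 36, 36, ATL, 15, 27), (Echo, 36, 4, CHI, 15, 27)}
Taking the union: {(Echo, 3, 6, CHI, 10, 2), (Echo, 33, 24, ATL, 15, 12), (Echo, 33, 36, ATL, 15, 12), (Echo, 33, 4, CHI, 15, 12), (Echo, 36, 24, ATL, 15, 27), (Echo, 36, 36, ATL, 15, 27), (Echo, 36, 4, CHI, 15, 27), (Nova, 27, 3, MIA, 13, 3), (Omega, 17, 36, CHI, 12, 4), (Omega, 33, 24, NYC, 19, 15)}
Keep only column(s) pname, qty (5 duplicate(s) eliminated): {(Echo, 10), (Echo, 15), (Nova, 13), (Omega, 12), (Omega, 19)}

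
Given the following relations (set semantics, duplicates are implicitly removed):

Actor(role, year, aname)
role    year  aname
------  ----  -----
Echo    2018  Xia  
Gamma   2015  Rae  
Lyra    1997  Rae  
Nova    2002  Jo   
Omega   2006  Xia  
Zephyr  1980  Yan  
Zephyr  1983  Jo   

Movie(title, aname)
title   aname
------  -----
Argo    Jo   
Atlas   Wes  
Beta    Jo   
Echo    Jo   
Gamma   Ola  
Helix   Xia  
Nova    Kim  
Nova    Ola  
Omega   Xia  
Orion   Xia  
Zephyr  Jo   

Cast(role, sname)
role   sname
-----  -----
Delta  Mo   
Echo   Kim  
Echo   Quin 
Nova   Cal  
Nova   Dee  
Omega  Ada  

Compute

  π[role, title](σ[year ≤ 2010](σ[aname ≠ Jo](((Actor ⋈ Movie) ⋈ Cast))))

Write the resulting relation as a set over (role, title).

{(Omega, Helix), (Omega, Omega), (Omega, Orion)}

Actor ⋈ Movie (natural join on aname): {(Echo, 2018, Xia, Helix), (Echo, 2018, Xia, Omega), (Echo, 2018, Xia, Orion), (Nova, 2002, Jo, Argo), (Nova, 2002, Jo, Beta), (Nova, 2002, Jo, Echo), (Nova, 2002, Jo, Zephyr), (Omega, 2006, Xia, Helix), (Omega, 2006, Xia, Omega), (Omega, 2006, Xia, Orion), (Zephyr, 1983, Jo, Argo), (Zephyr, 1983, Jo, Beta), (Zephyr, 1983, Jo, Echo), (Zephyr, 1983, Jo, Zephyr)}
(Actor ⋈ Movie) ⋈ Cast (natural join on role): {(Echo, 2018, Xia, Helix, Kim), (Echo, 2018, Xia, Helix, Quin), (Echo, 2018, Xia, Omega, Kim), (Echo, 2018, Xia, Omega, Quin), (Echo, 2018, Xia, Orion, Kim), (Echo, 2018, Xia, Orion, Quin), (Nova, 2002, Jo, Argo, Cal), (Nova, 2002, Jo, Argo, Dee), (Nova, 2002, Jo, Beta, Cal), (Nova, 2002, Jo, Beta, Dee), (Nova, 2002, Jo, Echo, Cal), (Nova, 2002, Jo, Echo, Dee), (Nova, 2002, Jo, Zephyr, Cal), (Nova, 2002, Jo, Zephyr, Dee), (Omega, 2006, Xia, Helix, Ada), (Omega, 2006, Xia, Omega, Ada), (Omega, 2006, Xia, Orion, Ada)}
Filtering on aname ≠ Jo leaves {(Echo, 2018, Xia, Helix, Kim), (Echo, 2018, Xia, Helix, Quin), (Echo, 2018, Xia, Omega, Kim), (Echo, 2018, Xia, Omega, Quin), (Echo, 2018, Xia, Orion, Kim), (Echo, 2018, Xia, Orion, Quin), (Omega, 2006, Xia, Helix, Ada), (Omega, 2006, Xia, Omega, Ada), (Omega, 2006, Xia, Orion, Ada)}.
Filtering on year ≤ 2010 leaves {(Omega, 2006, Xia, Helix, Ada), (Omega, 2006, Xia, Omega, Ada), (Omega, 2006, Xia, Orion, Ada)}.
π[role, title]: project onto (role, title) → {(Omega, Helix), (Omega, Omega), (Omega, Orion)}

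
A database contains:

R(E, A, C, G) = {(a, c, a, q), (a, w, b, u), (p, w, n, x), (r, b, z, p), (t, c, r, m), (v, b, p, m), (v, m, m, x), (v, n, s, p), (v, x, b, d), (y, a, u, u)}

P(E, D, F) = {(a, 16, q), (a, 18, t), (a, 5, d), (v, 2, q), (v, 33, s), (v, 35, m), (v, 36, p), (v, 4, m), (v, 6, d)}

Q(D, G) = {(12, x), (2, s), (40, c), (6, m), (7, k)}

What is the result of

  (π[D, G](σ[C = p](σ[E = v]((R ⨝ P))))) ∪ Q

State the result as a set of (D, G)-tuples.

{(12, x), (2, m), (2, s), (33, m), (35, m), (36, m), (4, m), (40, c), (6, m), (7, k)}

R ⋈ P (natural join on E): {(a, c, a, q, 16, q), (a, c, a, q, 18, t), (a, c, a, q, 5, d), (a, w, b, u, 16, q), (a, w, b, u, 18, t), (a, w, b, u, 5, d), (v, b, p, m, 2, q), (v, b, p, m, 33, s), (v, b, p, m, 35, m), (v, b, p, m, 36, p), (v, b, p, m, 4, m), (v, b, p, m, 6, d), (v, m, m, x, 2, q), (v, m, m, x, 33, s), (v, m, m, x, 35, m), (v, m, m, x, 36, p), (v, m, m, x, 4, m), (v, m, m, x, 6, d), (v, n, s, p, 2, q), (v, n, s, p, 33, s), (v, n, s, p, 35, m), (v, n, s, p, 36, p), (v, n, s, p, 4, m), (v, n, s, p, 6, d), (v, x, b, d, 2, q), (v, x, b, d, 33, s), (v, x, b, d, 35, m), (v, x, b, d, 36, p), (v, x, b, d, 4, m), (v, x, b, d, 6, d)}
Filtering on E = v leaves {(v, b, p, m, 2, q), (v, b, p, m, 33, s), (v, b, p, m, 35, m), (v, b, p, m, 36, p), (v, b, p, m, 4, m), (v, b, p, m, 6, d), (v, m, m, x, 2, q), (v, m, m, x, 33, s), (v, m, m, x, 35, m), (v, m, m, x, 36, p), (v, m, m, x, 4, m), (v, m, m, x, 6, d), (v, n, s, p, 2, q), (v, n, s, p, 33, s), (v, n, s, p, 35, m), (v, n, s, p, 36, p), (v, n, s, p, 4, m), (v, n, s, p, 6, d), (v, x, b, d, 2, q), (v, x, b, d, 33, s), (v, x, b, d, 35, m), (v, x, b, d, 36, p), (v, x, b, d, 4, m), (v, x, b, d, 6, d)}.
Filtering on C = p leaves {(v, b, p, m, 2, q), (v, b, p, m, 33, s), (v, b, p, m, 35, m), (v, b, p, m, 36, p), (v, b, p, m, 4, m), (v, b, p, m, 6, d)}.
Keep only column(s) D, G: {(2, m), (33, m), (35, m), (36, m), (4, m), (6, m)}
Union: {(2, m), (33, m), (35, m), (36, m), (4, m), (6, m)} with {(12, x), (2, s), (40, c), (6, m), (7, k)} → {(12, x), (2, m), (2, s), (33, m), (35, m), (36, m), (4, m), (40, c), (6, m), (7, k)}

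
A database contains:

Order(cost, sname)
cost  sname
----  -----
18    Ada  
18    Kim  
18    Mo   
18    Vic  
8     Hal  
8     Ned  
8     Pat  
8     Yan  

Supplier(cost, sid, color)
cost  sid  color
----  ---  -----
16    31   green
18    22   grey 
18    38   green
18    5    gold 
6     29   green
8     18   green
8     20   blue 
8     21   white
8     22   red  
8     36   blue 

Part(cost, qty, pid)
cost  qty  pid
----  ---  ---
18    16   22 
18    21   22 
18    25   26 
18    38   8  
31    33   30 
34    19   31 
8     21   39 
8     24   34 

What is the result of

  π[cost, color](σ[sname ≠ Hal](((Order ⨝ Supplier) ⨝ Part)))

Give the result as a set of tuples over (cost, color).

{(18, gold), (18, green), (18, grey), (8, blue), (8, green), (8, red), (8, white)}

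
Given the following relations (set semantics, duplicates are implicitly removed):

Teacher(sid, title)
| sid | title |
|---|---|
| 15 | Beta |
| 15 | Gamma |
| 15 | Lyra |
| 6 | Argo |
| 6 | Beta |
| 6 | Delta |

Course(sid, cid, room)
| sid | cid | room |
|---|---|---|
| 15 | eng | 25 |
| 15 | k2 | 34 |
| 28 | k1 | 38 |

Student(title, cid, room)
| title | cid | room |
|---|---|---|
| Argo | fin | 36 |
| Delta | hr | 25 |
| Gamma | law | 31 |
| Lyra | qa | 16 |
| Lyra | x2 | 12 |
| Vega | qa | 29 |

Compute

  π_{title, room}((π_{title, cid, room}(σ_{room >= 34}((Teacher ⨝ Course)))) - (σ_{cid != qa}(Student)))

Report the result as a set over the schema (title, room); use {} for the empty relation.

Joining Teacher and Course on sid yields {(15, Beta, eng, 25), (15, Beta, k2, 34), (15, Gamma, eng, 25), (15, Gamma, k2, 34), (15, Lyra, eng, 25), (15, Lyra, k2, 34)}.
Apply σ_{room >= 34}; surviving tuples: {(15, Beta, k2, 34), (15, Gamma, k2, 34), (15, Lyra, k2, 34)}
π[title, cid, room]: project onto (title, cid, room) → {(Beta, k2, 34), (Gamma, k2, 34), (Lyra, k2, 34)}
Apply σ_{cid != qa}; surviving tuples: {(Argo, fin, 36), (Delta, hr, 25), (Gamma, law, 31), (Lyra, x2, 12)}
Difference: {(Beta, k2, 34), (Gamma, k2, 34), (Lyra, k2, 34)} with {(Argo, fin, 36), (Delta, hr, 25), (Gamma, law, 31), (Lyra, x2, 12)} → {(Beta, k2, 34), (Gamma, k2, 34), (Lyra, k2, 34)}
π[title, room]: project onto (title, room) → {(Beta, 34), (Gamma, 34), (Lyra, 34)}

{(Beta, 34), (Gamma, 34), (Lyra, 34)}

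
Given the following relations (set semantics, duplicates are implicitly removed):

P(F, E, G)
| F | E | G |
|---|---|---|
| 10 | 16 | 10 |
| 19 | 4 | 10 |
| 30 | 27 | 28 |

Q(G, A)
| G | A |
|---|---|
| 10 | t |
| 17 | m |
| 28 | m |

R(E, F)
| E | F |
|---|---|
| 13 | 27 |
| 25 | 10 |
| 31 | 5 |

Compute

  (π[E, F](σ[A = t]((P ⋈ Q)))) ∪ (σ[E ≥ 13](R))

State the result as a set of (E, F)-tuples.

Natural join on G: {(10, 16, 10, t), (19, 4, 10, t), (30, 27, 28, m)}
Selection A = t: {(10, 16, 10, t), (19, 4, 10, t)}
Projecting to E, F: {(16, 10), (4, 19)}
Selection E ≥ 13: {(13, 27), (25, 10), (31, 5)}
Union: {(16, 10), (4, 19)} with {(13, 27), (25, 10), (31, 5)} → {(13, 27), (16, 10), (25, 10), (31, 5), (4, 19)}

{(13, 27), (16, 10), (25, 10), (31, 5), (4, 19)}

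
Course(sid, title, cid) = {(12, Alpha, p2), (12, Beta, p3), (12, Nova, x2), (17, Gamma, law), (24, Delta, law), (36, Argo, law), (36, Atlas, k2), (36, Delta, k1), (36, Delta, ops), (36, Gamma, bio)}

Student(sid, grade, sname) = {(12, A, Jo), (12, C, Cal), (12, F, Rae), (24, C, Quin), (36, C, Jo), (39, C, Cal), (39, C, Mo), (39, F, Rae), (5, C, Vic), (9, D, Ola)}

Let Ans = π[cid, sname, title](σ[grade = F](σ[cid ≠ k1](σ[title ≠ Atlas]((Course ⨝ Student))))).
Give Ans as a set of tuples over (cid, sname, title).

Course ⋈ Student (natural join on sid): {(12, Alpha, p2, A, Jo), (12, Alpha, p2, C, Cal), (12, Alpha, p2, F, Rae), (12, Beta, p3, A, Jo), (12, Beta, p3, C, Cal), (12, Beta, p3, F, Rae), (12, Nova, x2, A, Jo), (12, Nova, x2, C, Cal), (12, Nova, x2, F, Rae), (24, Delta, law, C, Quin), (36, Argo, law, C, Jo), (36, Atlas, k2, C, Jo), (36, Delta, k1, C, Jo), (36, Delta, ops, C, Jo), (36, Gamma, bio, C, Jo)}
Filtering on title ≠ Atlas leaves {(12, Alpha, p2, A, Jo), (12, Alpha, p2, C, Cal), (12, Alpha, p2, F, Rae), (12, Beta, p3, A, Jo), (12, Beta, p3, C, Cal), (12, Beta, p3, F, Rae), (12, Nova, x2, A, Jo), (12, Nova, x2, C, Cal), (12, Nova, x2, F, Rae), (24, Delta, law, C, Quin), (36, Argo, law, C, Jo), (36, Delta, k1, C, Jo), (36, Delta, ops, C, Jo), (36, Gamma, bio, C, Jo)}.
Filtering on cid ≠ k1 leaves {(12, Alpha, p2, A, Jo), (12, Alpha, p2, C, Cal), (12, Alpha, p2, F, Rae), (12, Beta, p3, A, Jo), (12, Beta, p3, C, Cal), (12, Beta, p3, F, Rae), (12, Nova, x2, A, Jo), (12, Nova, x2, C, Cal), (12, Nova, x2, F, Rae), (24, Delta, law, C, Quin), (36, Argo, law, C, Jo), (36, Delta, ops, C, Jo), (36, Gamma, bio, C, Jo)}.
Filtering on grade = F leaves {(12, Alpha, p2, F, Rae), (12, Beta, p3, F, Rae), (12, Nova, x2, F, Rae)}.
Keep only column(s) cid, sname, title: {(p2, Rae, Alpha), (p3, Rae, Beta), (x2, Rae, Nova)}

{(p2, Rae, Alpha), (p3, Rae, Beta), (x2, Rae, Nova)}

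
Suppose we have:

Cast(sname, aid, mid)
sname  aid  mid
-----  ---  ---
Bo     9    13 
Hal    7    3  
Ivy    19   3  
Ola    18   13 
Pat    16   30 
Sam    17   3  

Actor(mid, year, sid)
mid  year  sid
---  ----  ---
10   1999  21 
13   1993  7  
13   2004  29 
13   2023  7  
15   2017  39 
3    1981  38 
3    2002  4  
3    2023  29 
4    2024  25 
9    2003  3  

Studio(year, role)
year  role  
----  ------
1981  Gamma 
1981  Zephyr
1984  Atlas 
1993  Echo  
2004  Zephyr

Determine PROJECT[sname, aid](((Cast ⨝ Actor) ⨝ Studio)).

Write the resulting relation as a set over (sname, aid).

Joining Cast and Actor on mid yields {(Bo, 9, 13, 1993, 7), (Bo, 9, 13, 2004, 29), (Bo, 9, 13, 2023, 7), (Hal, 7, 3, 1981, 38), (Hal, 7, 3, 2002, 4), (Hal, 7, 3, 2023, 29), (Ivy, 19, 3, 1981, 38), (Ivy, 19, 3, 2002, 4), (Ivy, 19, 3, 2023, 29), (Ola, 18, 13, 1993, 7), (Ola, 18, 13, 2004, 29), (Ola, 18, 13, 2023, 7), (Sam, 17, 3, 1981, 38), (Sam, 17, 3, 2002, 4), (Sam, 17, 3, 2023, 29)}.
Joining (Cast ⨝ Actor) and Studio on year yields {(Bo, 9, 13, 1993, 7, Echo), (Bo, 9, 13, 2004, 29, Zephyr), (Hal, 7, 3, 1981, 38, Gamma), (Hal, 7, 3, 1981, 38, Zephyr), (Ivy, 19, 3, 1981, 38, Gamma), (Ivy, 19, 3, 1981, 38, Zephyr), (Ola, 18, 13, 1993, 7, Echo), (Ola, 18, 13, 2004, 29, Zephyr), (Sam, 17, 3, 1981, 38, Gamma), (Sam, 17, 3, 1981, 38, Zephyr)}.
π[sname, aid]: project onto (sname, aid) (5 duplicate(s) eliminated) → {(Bo, 9), (Hal, 7), (Ivy, 19), (Ola, 18), (Sam, 17)}

{(Bo, 9), (Hal, 7), (Ivy, 19), (Ola, 18), (Sam, 17)}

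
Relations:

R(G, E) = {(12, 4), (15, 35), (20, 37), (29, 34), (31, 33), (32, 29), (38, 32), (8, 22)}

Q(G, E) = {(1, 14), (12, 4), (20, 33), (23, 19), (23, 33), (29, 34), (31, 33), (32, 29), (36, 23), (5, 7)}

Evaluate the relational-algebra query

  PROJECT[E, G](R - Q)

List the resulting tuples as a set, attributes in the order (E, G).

Taking the difference: {(15, 35), (20, 37), (38, 32), (8, 22)}
π[E, G]: project onto (E, G) → {(22, 8), (32, 38), (35, 15), (37, 20)}

{(22, 8), (32, 38), (35, 15), (37, 20)}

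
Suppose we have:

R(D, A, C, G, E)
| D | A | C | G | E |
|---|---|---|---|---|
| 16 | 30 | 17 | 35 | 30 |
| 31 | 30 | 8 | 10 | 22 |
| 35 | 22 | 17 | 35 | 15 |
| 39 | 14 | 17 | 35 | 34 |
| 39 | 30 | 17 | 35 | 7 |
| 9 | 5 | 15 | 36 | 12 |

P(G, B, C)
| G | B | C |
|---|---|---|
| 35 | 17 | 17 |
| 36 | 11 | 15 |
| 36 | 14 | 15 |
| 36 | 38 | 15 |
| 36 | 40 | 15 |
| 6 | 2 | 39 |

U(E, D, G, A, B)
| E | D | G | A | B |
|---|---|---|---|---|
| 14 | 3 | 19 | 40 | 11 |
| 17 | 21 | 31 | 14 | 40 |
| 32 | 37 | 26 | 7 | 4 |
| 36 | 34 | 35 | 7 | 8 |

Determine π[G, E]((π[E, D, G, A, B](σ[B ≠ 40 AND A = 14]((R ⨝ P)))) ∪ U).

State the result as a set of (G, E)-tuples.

{(19, 14), (26, 32), (31, 17), (35, 34), (35, 36)}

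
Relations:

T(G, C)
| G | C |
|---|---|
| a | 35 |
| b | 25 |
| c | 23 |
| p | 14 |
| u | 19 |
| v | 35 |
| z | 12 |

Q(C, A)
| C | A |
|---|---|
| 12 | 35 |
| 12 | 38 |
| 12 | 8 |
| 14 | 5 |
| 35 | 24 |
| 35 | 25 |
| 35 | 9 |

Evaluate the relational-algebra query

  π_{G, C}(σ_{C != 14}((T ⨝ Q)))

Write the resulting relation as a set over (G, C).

{(a, 35), (v, 35), (z, 12)}

Natural join on C: {(a, 35, 24), (a, 35, 25), (a, 35, 9), (p, 14, 5), (v, 35, 24), (v, 35, 25), (v, 35, 9), (z, 12, 35), (z, 12, 38), (z, 12, 8)}
Apply σ_{C != 14}; surviving tuples: {(a, 35, 24), (a, 35, 25), (a, 35, 9), (v, 35, 24), (v, 35, 25), (v, 35, 9), (z, 12, 35), (z, 12, 38), (z, 12, 8)}
Keep only column(s) G, C (6 duplicate(s) eliminated): {(a, 35), (v, 35), (z, 12)}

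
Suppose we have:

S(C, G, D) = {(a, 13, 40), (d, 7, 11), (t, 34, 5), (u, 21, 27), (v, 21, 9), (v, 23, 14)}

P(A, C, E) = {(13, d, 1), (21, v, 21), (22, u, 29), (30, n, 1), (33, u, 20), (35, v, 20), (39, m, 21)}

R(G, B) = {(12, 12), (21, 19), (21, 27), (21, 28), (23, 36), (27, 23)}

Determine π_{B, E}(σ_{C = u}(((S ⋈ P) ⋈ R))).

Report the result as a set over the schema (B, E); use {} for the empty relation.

S ⋈ P (natural join on C): {(d, 7, 11, 13, 1), (u, 21, 27, 22, 29), (u, 21, 27, 33, 20), (v, 21, 9, 21, 21), (v, 21, 9, 35, 20), (v, 23, 14, 21, 21), (v, 23, 14, 35, 20)}
(S ⋈ P) ⋈ R (natural join on G): {(u, 21, 27, 22, 29, 19), (u, 21, 27, 22, 29, 27), (u, 21, 27, 22, 29, 28), (u, 21, 27, 33, 20, 19), (u, 21, 27, 33, 20, 27), (u, 21, 27, 33, 20, 28), (v, 21, 9, 21, 21, 19), (v, 21, 9, 21, 21, 27), (v, 21, 9, 21, 21, 28), (v, 21, 9, 35, 20, 19), (v, 21, 9, 35, 20, 27), (v, 21, 9, 35, 20, 28), (v, 23, 14, 21, 21, 36), (v, 23, 14, 35, 20, 36)}
Filtering on C = u leaves {(u, 21, 27, 22, 29, 19), (u, 21, 27, 22, 29, 27), (u, 21, 27, 22, 29, 28), (u, 21, 27, 33, 20, 19), (u, 21, 27, 33, 20, 27), (u, 21, 27, 33, 20, 28)}.
Keep only column(s) B, E: {(19, 20), (19, 29), (27, 20), (27, 29), (28, 20), (28, 29)}

{(19, 20), (19, 29), (27, 20), (27, 29), (28, 20), (28, 29)}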